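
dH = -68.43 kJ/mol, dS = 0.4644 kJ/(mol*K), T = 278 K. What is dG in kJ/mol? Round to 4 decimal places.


Gibbs: dG = dH - T*dS (consistent units, dS already in kJ/(mol*K)).
T*dS = 278 * 0.4644 = 129.1032
dG = -68.43 - (129.1032)
dG = -197.5332 kJ/mol, rounded to 4 dp:

-197.5332 kJ/mol


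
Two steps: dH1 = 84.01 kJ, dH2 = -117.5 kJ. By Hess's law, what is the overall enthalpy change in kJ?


Hess's law: enthalpy is a state function, so add the step enthalpies.
dH_total = dH1 + dH2 = 84.01 + (-117.5)
dH_total = -33.49 kJ:

-33.49 kJ


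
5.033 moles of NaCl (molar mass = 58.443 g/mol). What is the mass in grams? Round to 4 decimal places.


mass = n * M
mass = 5.033 * 58.443
mass = 294.143619 g, rounded to 4 dp:

294.1436 g


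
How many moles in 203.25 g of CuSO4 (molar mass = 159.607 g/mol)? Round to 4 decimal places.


n = mass / M
n = 203.25 / 159.607
n = 1.27344039 mol, rounded to 4 dp:

1.2734 mol


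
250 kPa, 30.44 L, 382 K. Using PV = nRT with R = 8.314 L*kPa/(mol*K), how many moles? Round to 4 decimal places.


PV = nRT, solve for n = PV / (RT).
PV = 250 * 30.44 = 7610.0
RT = 8.314 * 382 = 3175.948
n = 7610.0 / 3175.948
n = 2.39613495 mol, rounded to 4 dp:

2.3961 mol


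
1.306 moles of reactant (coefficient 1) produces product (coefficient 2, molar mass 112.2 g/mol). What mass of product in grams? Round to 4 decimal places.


Use the coefficient ratio to convert reactant moles to product moles, then multiply by the product's molar mass.
moles_P = moles_R * (coeff_P / coeff_R) = 1.306 * (2/1) = 2.612
mass_P = moles_P * M_P = 2.612 * 112.2
mass_P = 293.0664 g, rounded to 4 dp:

293.0664 g


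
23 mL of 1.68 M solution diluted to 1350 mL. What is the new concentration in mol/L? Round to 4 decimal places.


Dilution: M1*V1 = M2*V2, solve for M2.
M2 = M1*V1 / V2
M2 = 1.68 * 23 / 1350
M2 = 38.64 / 1350
M2 = 0.02862222 mol/L, rounded to 4 dp:

0.0286 mol/L


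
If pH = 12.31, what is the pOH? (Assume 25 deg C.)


At 25 deg C, pH + pOH = 14.
pOH = 14 - pH = 14 - 12.31
pOH = 1.69:

1.69


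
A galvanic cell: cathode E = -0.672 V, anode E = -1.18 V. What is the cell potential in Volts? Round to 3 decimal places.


Standard cell potential: E_cell = E_cathode - E_anode.
E_cell = -0.672 - (-1.18)
E_cell = 0.508 V, rounded to 3 dp:

0.508 V


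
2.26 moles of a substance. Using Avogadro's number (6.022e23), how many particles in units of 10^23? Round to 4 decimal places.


N = n * NA, then divide by 1e23 for the requested units.
N / 1e23 = n * 6.022
N / 1e23 = 2.26 * 6.022
N / 1e23 = 13.60972, rounded to 4 dp:

13.6097


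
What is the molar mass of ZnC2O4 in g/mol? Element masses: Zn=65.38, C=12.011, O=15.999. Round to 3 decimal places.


M = sum(count * atomic_mass) over atoms.
M = 1*65.38 + 2*12.011 + 4*15.999
M = 65.38 + 24.022 + 63.996
M = 153.398 g/mol, rounded to 3 dp:

153.398 g/mol


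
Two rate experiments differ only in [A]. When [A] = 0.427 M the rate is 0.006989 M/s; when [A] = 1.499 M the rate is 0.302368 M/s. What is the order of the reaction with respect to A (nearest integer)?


Rate is proportional to [A]^n, so rate2/rate1 = ([A]2/[A]1)^n. Take logs to solve for n.
rate2/rate1 = 0.302368 / 0.006989 = 43.2634
[A]2/[A]1 = 1.499 / 0.427 = 3.5105
n = ln(43.2634) / ln(3.5105) = 3.0
Nearest integer order:

3


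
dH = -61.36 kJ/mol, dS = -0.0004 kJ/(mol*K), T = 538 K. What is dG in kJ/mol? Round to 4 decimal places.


Gibbs: dG = dH - T*dS (consistent units, dS already in kJ/(mol*K)).
T*dS = 538 * -0.0004 = -0.2152
dG = -61.36 - (-0.2152)
dG = -61.1448 kJ/mol, rounded to 4 dp:

-61.1448 kJ/mol


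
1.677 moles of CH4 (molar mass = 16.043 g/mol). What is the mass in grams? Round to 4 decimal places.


mass = n * M
mass = 1.677 * 16.043
mass = 26.904111 g, rounded to 4 dp:

26.9041 g


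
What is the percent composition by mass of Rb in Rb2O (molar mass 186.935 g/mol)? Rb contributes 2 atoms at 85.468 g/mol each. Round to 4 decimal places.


pct = 100 * (n_elem * M_elem) / M_total
mass_contribution = 2 * 85.468 = 170.936 g/mol
pct = 100 * 170.936 / 186.935
pct = 91.44141012 %, rounded to 4 dp:

91.4414 %


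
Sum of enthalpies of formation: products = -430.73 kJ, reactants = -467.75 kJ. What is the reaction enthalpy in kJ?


dH_rxn = sum(dH_f products) - sum(dH_f reactants)
dH_rxn = -430.73 - (-467.75)
dH_rxn = 37.02 kJ:

37.02 kJ


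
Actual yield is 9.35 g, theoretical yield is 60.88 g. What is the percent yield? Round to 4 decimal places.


% yield = 100 * actual / theoretical
% yield = 100 * 9.35 / 60.88
% yield = 15.35808147 %, rounded to 4 dp:

15.3581 %


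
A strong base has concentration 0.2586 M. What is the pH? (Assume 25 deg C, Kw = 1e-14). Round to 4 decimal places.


A strong base dissociates completely, so [OH-] equals the given concentration.
pOH = -log10([OH-]) = -log10(0.2586) = 0.587371
pH = 14 - pOH = 14 - 0.587371
pH = 13.412629, rounded to 4 dp:

13.4126


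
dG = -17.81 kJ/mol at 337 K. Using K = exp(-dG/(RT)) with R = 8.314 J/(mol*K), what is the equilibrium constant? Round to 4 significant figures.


dG is in kJ/mol; multiply by 1000 to match R in J/(mol*K).
RT = 8.314 * 337 = 2801.818 J/mol
exponent = -dG*1000 / (RT) = -(-17.81*1000) / 2801.818 = 6.35658704
K = exp(6.35658704)
K = 576.27619, rounded to 4 significant figures:

576.3


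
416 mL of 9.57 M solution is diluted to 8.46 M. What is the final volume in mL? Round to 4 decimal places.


Dilution: M1*V1 = M2*V2, solve for V2.
V2 = M1*V1 / M2
V2 = 9.57 * 416 / 8.46
V2 = 3981.12 / 8.46
V2 = 470.58156028 mL, rounded to 4 dp:

470.5816 mL


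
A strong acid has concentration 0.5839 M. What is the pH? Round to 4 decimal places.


A strong acid dissociates completely, so [H+] equals the given concentration.
pH = -log10([H+]) = -log10(0.5839)
pH = 0.23366152, rounded to 4 dp:

0.2337


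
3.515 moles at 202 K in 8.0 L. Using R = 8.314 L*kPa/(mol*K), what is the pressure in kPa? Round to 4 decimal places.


PV = nRT, solve for P = nRT / V.
nRT = 3.515 * 8.314 * 202 = 5903.1894
P = 5903.1894 / 8.0
P = 737.898675 kPa, rounded to 4 dp:

737.8987 kPa


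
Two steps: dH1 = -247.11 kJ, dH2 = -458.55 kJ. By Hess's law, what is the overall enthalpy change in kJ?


Hess's law: enthalpy is a state function, so add the step enthalpies.
dH_total = dH1 + dH2 = -247.11 + (-458.55)
dH_total = -705.66 kJ:

-705.66 kJ


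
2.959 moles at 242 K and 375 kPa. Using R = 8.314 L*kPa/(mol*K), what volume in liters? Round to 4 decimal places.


PV = nRT, solve for V = nRT / P.
nRT = 2.959 * 8.314 * 242 = 5953.4725
V = 5953.4725 / 375
V = 15.87592667 L, rounded to 4 dp:

15.8759 L


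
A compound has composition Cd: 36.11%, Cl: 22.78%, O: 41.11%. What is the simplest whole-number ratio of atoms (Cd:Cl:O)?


Assume 100 g of compound, divide each mass% by atomic mass to get moles, then normalize by the smallest to get a raw atom ratio.
Moles per 100 g: Cd: 36.11/112.414 = 0.3212, Cl: 22.78/35.453 = 0.6425, O: 41.11/15.999 = 2.5695
Raw ratio (divide by min = 0.3212): Cd: 1.0, Cl: 2.0, O: 7.999
Multiply by 1 to clear fractions: Cd: 1.0 ~= 1, Cl: 2.0 ~= 2, O: 7.999 ~= 8
Reduce by GCD to get the simplest whole-number ratio:

1:2:8


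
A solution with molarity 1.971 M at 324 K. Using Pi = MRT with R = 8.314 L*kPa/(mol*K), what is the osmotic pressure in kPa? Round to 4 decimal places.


Osmotic pressure (van't Hoff): Pi = M*R*T.
RT = 8.314 * 324 = 2693.736
Pi = 1.971 * 2693.736
Pi = 5309.353656 kPa, rounded to 4 dp:

5309.3537 kPa


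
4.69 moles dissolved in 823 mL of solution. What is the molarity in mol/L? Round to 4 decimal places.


Convert volume to liters: V_L = V_mL / 1000.
V_L = 823 / 1000 = 0.823 L
M = n / V_L = 4.69 / 0.823
M = 5.69866343 mol/L, rounded to 4 dp:

5.6987 mol/L


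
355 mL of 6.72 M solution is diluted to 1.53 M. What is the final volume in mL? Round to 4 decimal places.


Dilution: M1*V1 = M2*V2, solve for V2.
V2 = M1*V1 / M2
V2 = 6.72 * 355 / 1.53
V2 = 2385.6 / 1.53
V2 = 1559.21568627 mL, rounded to 4 dp:

1559.2157 mL


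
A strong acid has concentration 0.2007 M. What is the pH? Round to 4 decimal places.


A strong acid dissociates completely, so [H+] equals the given concentration.
pH = -log10([H+]) = -log10(0.2007)
pH = 0.69745263, rounded to 4 dp:

0.6975


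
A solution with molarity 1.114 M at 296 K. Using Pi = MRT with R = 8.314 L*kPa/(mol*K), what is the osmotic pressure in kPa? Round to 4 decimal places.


Osmotic pressure (van't Hoff): Pi = M*R*T.
RT = 8.314 * 296 = 2460.944
Pi = 1.114 * 2460.944
Pi = 2741.491616 kPa, rounded to 4 dp:

2741.4916 kPa


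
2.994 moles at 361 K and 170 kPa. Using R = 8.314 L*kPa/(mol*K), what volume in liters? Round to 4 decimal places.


PV = nRT, solve for V = nRT / P.
nRT = 2.994 * 8.314 * 361 = 8986.0539
V = 8986.0539 / 170
V = 52.85914059 L, rounded to 4 dp:

52.8591 L


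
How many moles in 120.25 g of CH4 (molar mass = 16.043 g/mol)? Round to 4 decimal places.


n = mass / M
n = 120.25 / 16.043
n = 7.4954809 mol, rounded to 4 dp:

7.4955 mol


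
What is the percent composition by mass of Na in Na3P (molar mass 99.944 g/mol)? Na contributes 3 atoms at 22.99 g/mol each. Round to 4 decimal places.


pct = 100 * (n_elem * M_elem) / M_total
mass_contribution = 3 * 22.99 = 68.97 g/mol
pct = 100 * 68.97 / 99.944
pct = 69.00864484 %, rounded to 4 dp:

69.0086 %


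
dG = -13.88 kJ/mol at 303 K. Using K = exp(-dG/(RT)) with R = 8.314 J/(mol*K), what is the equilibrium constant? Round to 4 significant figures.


dG is in kJ/mol; multiply by 1000 to match R in J/(mol*K).
RT = 8.314 * 303 = 2519.142 J/mol
exponent = -dG*1000 / (RT) = -(-13.88*1000) / 2519.142 = 5.50981247
K = exp(5.50981247)
K = 247.10478, rounded to 4 significant figures:

247.1


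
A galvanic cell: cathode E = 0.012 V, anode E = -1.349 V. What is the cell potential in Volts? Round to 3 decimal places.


Standard cell potential: E_cell = E_cathode - E_anode.
E_cell = 0.012 - (-1.349)
E_cell = 1.361 V, rounded to 3 dp:

1.361 V


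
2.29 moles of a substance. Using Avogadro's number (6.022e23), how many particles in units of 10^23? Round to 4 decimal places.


N = n * NA, then divide by 1e23 for the requested units.
N / 1e23 = n * 6.022
N / 1e23 = 2.29 * 6.022
N / 1e23 = 13.79038, rounded to 4 dp:

13.7904


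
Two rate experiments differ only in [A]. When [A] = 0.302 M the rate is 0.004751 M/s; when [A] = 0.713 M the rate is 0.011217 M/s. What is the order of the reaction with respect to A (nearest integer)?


Rate is proportional to [A]^n, so rate2/rate1 = ([A]2/[A]1)^n. Take logs to solve for n.
rate2/rate1 = 0.011217 / 0.004751 = 2.361
[A]2/[A]1 = 0.713 / 0.302 = 2.3609
n = ln(2.361) / ln(2.3609) = 1.0
Nearest integer order:

1


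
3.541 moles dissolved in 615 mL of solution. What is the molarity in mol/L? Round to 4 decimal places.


Convert volume to liters: V_L = V_mL / 1000.
V_L = 615 / 1000 = 0.615 L
M = n / V_L = 3.541 / 0.615
M = 5.75772358 mol/L, rounded to 4 dp:

5.7577 mol/L


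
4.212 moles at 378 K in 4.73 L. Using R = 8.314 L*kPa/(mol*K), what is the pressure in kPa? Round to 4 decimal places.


PV = nRT, solve for P = nRT / V.
nRT = 4.212 * 8.314 * 378 = 13237.0187
P = 13237.0187 / 4.73
P = 2798.52403805 kPa, rounded to 4 dp:

2798.5240 kPa


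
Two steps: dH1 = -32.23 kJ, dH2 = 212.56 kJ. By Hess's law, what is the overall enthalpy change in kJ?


Hess's law: enthalpy is a state function, so add the step enthalpies.
dH_total = dH1 + dH2 = -32.23 + (212.56)
dH_total = 180.33 kJ:

180.33 kJ


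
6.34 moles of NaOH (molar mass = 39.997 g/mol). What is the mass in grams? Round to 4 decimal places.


mass = n * M
mass = 6.34 * 39.997
mass = 253.58098 g, rounded to 4 dp:

253.5810 g


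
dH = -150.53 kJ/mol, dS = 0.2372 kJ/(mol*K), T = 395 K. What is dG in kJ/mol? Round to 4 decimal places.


Gibbs: dG = dH - T*dS (consistent units, dS already in kJ/(mol*K)).
T*dS = 395 * 0.2372 = 93.694
dG = -150.53 - (93.694)
dG = -244.224 kJ/mol, rounded to 4 dp:

-244.2240 kJ/mol


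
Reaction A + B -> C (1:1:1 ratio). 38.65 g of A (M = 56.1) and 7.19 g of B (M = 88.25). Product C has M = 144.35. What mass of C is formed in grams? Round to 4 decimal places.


Find moles of each reactant; the smaller value is the limiting reagent in a 1:1:1 reaction, so moles_C equals moles of the limiter.
n_A = mass_A / M_A = 38.65 / 56.1 = 0.688948 mol
n_B = mass_B / M_B = 7.19 / 88.25 = 0.081473 mol
Limiting reagent: B (smaller), n_limiting = 0.081473 mol
mass_C = n_limiting * M_C = 0.081473 * 144.35
mass_C = 11.76062755 g, rounded to 4 dp:

11.7606 g


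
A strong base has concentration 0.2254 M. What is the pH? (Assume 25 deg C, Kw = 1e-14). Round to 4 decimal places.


A strong base dissociates completely, so [OH-] equals the given concentration.
pOH = -log10([OH-]) = -log10(0.2254) = 0.647046
pH = 14 - pOH = 14 - 0.647046
pH = 13.352954, rounded to 4 dp:

13.3530


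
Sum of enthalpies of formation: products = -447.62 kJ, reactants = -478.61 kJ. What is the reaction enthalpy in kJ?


dH_rxn = sum(dH_f products) - sum(dH_f reactants)
dH_rxn = -447.62 - (-478.61)
dH_rxn = 30.99 kJ:

30.99 kJ


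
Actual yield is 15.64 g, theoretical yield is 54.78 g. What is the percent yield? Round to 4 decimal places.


% yield = 100 * actual / theoretical
% yield = 100 * 15.64 / 54.78
% yield = 28.5505659 %, rounded to 4 dp:

28.5506 %


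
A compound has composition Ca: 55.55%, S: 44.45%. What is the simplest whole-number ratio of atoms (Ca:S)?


Assume 100 g of compound, divide each mass% by atomic mass to get moles, then normalize by the smallest to get a raw atom ratio.
Moles per 100 g: Ca: 55.55/40.078 = 1.386, S: 44.45/32.065 = 1.3862
Raw ratio (divide by min = 1.386): Ca: 1.0, S: 1.0
Multiply by 1 to clear fractions: Ca: 1.0 ~= 1, S: 1.0 ~= 1
Reduce by GCD to get the simplest whole-number ratio:

1:1


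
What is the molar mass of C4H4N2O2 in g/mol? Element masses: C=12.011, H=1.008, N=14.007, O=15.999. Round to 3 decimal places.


M = sum(count * atomic_mass) over atoms.
M = 4*12.011 + 4*1.008 + 2*14.007 + 2*15.999
M = 48.044 + 4.032 + 28.014 + 31.998
M = 112.088 g/mol, rounded to 3 dp:

112.088 g/mol


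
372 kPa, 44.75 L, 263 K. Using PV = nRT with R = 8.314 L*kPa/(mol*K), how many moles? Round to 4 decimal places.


PV = nRT, solve for n = PV / (RT).
PV = 372 * 44.75 = 16647.0
RT = 8.314 * 263 = 2186.582
n = 16647.0 / 2186.582
n = 7.6132521 mol, rounded to 4 dp:

7.6133 mol


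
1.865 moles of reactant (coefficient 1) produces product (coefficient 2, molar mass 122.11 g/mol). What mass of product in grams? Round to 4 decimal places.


Use the coefficient ratio to convert reactant moles to product moles, then multiply by the product's molar mass.
moles_P = moles_R * (coeff_P / coeff_R) = 1.865 * (2/1) = 3.73
mass_P = moles_P * M_P = 3.73 * 122.11
mass_P = 455.4703 g, rounded to 4 dp:

455.4703 g


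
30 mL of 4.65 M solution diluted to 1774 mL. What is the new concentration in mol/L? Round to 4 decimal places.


Dilution: M1*V1 = M2*V2, solve for M2.
M2 = M1*V1 / V2
M2 = 4.65 * 30 / 1774
M2 = 139.5 / 1774
M2 = 0.07863585 mol/L, rounded to 4 dp:

0.0786 mol/L


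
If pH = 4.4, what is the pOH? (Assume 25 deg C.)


At 25 deg C, pH + pOH = 14.
pOH = 14 - pH = 14 - 4.4
pOH = 9.6:

9.60


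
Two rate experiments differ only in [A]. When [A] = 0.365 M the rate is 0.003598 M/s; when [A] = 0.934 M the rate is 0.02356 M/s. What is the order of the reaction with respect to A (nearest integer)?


Rate is proportional to [A]^n, so rate2/rate1 = ([A]2/[A]1)^n. Take logs to solve for n.
rate2/rate1 = 0.02356 / 0.003598 = 6.5481
[A]2/[A]1 = 0.934 / 0.365 = 2.5589
n = ln(6.5481) / ln(2.5589) = 2.0
Nearest integer order:

2


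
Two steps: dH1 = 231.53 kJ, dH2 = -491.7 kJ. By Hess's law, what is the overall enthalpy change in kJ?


Hess's law: enthalpy is a state function, so add the step enthalpies.
dH_total = dH1 + dH2 = 231.53 + (-491.7)
dH_total = -260.17 kJ:

-260.17 kJ


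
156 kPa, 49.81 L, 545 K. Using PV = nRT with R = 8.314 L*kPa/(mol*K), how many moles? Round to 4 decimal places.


PV = nRT, solve for n = PV / (RT).
PV = 156 * 49.81 = 7770.36
RT = 8.314 * 545 = 4531.13
n = 7770.36 / 4531.13
n = 1.71488348 mol, rounded to 4 dp:

1.7149 mol


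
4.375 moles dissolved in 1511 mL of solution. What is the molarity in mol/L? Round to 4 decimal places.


Convert volume to liters: V_L = V_mL / 1000.
V_L = 1511 / 1000 = 1.511 L
M = n / V_L = 4.375 / 1.511
M = 2.89543349 mol/L, rounded to 4 dp:

2.8954 mol/L


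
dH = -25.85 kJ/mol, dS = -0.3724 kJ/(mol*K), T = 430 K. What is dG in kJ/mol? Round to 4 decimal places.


Gibbs: dG = dH - T*dS (consistent units, dS already in kJ/(mol*K)).
T*dS = 430 * -0.3724 = -160.132
dG = -25.85 - (-160.132)
dG = 134.282 kJ/mol, rounded to 4 dp:

134.2820 kJ/mol


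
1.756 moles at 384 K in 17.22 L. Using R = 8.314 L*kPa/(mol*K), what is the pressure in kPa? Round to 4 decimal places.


PV = nRT, solve for P = nRT / V.
nRT = 1.756 * 8.314 * 384 = 5606.1635
P = 5606.1635 / 17.22
P = 325.56117886 kPa, rounded to 4 dp:

325.5612 kPa


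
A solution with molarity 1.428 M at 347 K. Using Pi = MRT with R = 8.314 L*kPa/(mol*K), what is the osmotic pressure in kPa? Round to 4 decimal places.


Osmotic pressure (van't Hoff): Pi = M*R*T.
RT = 8.314 * 347 = 2884.958
Pi = 1.428 * 2884.958
Pi = 4119.720024 kPa, rounded to 4 dp:

4119.7200 kPa


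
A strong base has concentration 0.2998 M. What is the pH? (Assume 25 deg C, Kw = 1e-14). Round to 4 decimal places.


A strong base dissociates completely, so [OH-] equals the given concentration.
pOH = -log10([OH-]) = -log10(0.2998) = 0.523168
pH = 14 - pOH = 14 - 0.523168
pH = 13.476832, rounded to 4 dp:

13.4768


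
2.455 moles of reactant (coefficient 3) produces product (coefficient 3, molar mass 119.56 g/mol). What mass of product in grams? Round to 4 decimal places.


Use the coefficient ratio to convert reactant moles to product moles, then multiply by the product's molar mass.
moles_P = moles_R * (coeff_P / coeff_R) = 2.455 * (3/3) = 2.455
mass_P = moles_P * M_P = 2.455 * 119.56
mass_P = 293.5198 g, rounded to 4 dp:

293.5198 g


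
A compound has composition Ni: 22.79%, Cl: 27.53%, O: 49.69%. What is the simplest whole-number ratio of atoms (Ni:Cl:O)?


Assume 100 g of compound, divide each mass% by atomic mass to get moles, then normalize by the smallest to get a raw atom ratio.
Moles per 100 g: Ni: 22.79/58.693 = 0.3883, Cl: 27.53/35.453 = 0.7765, O: 49.69/15.999 = 3.1058
Raw ratio (divide by min = 0.3883): Ni: 1.0, Cl: 2.0, O: 7.999
Multiply by 1 to clear fractions: Ni: 1.0 ~= 1, Cl: 2.0 ~= 2, O: 7.999 ~= 8
Reduce by GCD to get the simplest whole-number ratio:

1:2:8


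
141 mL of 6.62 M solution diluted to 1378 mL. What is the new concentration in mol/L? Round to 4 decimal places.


Dilution: M1*V1 = M2*V2, solve for M2.
M2 = M1*V1 / V2
M2 = 6.62 * 141 / 1378
M2 = 933.42 / 1378
M2 = 0.677373 mol/L, rounded to 4 dp:

0.6774 mol/L


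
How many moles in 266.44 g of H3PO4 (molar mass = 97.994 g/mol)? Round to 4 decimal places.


n = mass / M
n = 266.44 / 97.994
n = 2.71894198 mol, rounded to 4 dp:

2.7189 mol


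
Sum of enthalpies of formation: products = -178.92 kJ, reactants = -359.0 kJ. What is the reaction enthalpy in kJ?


dH_rxn = sum(dH_f products) - sum(dH_f reactants)
dH_rxn = -178.92 - (-359.0)
dH_rxn = 180.08 kJ:

180.08 kJ


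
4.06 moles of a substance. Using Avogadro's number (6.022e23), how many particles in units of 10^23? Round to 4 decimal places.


N = n * NA, then divide by 1e23 for the requested units.
N / 1e23 = n * 6.022
N / 1e23 = 4.06 * 6.022
N / 1e23 = 24.44932, rounded to 4 dp:

24.4493


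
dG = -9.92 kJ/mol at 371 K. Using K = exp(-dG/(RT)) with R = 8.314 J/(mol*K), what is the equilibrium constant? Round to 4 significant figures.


dG is in kJ/mol; multiply by 1000 to match R in J/(mol*K).
RT = 8.314 * 371 = 3084.494 J/mol
exponent = -dG*1000 / (RT) = -(-9.92*1000) / 3084.494 = 3.21608666
K = exp(3.21608666)
K = 24.930368, rounded to 4 significant figures:

24.93


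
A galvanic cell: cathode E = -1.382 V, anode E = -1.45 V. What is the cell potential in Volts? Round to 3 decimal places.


Standard cell potential: E_cell = E_cathode - E_anode.
E_cell = -1.382 - (-1.45)
E_cell = 0.068 V, rounded to 3 dp:

0.068 V


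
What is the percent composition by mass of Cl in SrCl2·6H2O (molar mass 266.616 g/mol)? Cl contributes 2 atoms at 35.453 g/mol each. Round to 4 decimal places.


pct = 100 * (n_elem * M_elem) / M_total
mass_contribution = 2 * 35.453 = 70.906 g/mol
pct = 100 * 70.906 / 266.616
pct = 26.59480301 %, rounded to 4 dp:

26.5948 %


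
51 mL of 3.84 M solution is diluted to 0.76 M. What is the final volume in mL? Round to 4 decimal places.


Dilution: M1*V1 = M2*V2, solve for V2.
V2 = M1*V1 / M2
V2 = 3.84 * 51 / 0.76
V2 = 195.84 / 0.76
V2 = 257.68421053 mL, rounded to 4 dp:

257.6842 mL


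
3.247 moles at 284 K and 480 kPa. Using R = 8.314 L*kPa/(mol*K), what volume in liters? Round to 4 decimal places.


PV = nRT, solve for V = nRT / P.
nRT = 3.247 * 8.314 * 284 = 7666.7385
V = 7666.7385 / 480
V = 15.97237188 L, rounded to 4 dp:

15.9724 L


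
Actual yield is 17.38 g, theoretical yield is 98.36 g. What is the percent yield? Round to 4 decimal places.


% yield = 100 * actual / theoretical
% yield = 100 * 17.38 / 98.36
% yield = 17.66978447 %, rounded to 4 dp:

17.6698 %


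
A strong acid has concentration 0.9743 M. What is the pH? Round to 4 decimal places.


A strong acid dissociates completely, so [H+] equals the given concentration.
pH = -log10([H+]) = -log10(0.9743)
pH = 0.0113073, rounded to 4 dp:

0.0113


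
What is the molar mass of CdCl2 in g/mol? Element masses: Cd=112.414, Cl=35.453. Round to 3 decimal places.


M = sum(count * atomic_mass) over atoms.
M = 1*112.414 + 2*35.453
M = 112.414 + 70.906
M = 183.32 g/mol, rounded to 3 dp:

183.320 g/mol


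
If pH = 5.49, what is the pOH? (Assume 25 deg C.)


At 25 deg C, pH + pOH = 14.
pOH = 14 - pH = 14 - 5.49
pOH = 8.51:

8.51


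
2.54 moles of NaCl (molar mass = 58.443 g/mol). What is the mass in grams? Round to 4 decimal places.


mass = n * M
mass = 2.54 * 58.443
mass = 148.44522 g, rounded to 4 dp:

148.4452 g


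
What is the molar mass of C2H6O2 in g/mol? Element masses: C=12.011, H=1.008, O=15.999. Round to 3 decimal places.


M = sum(count * atomic_mass) over atoms.
M = 2*12.011 + 6*1.008 + 2*15.999
M = 24.022 + 6.048 + 31.998
M = 62.068 g/mol, rounded to 3 dp:

62.068 g/mol


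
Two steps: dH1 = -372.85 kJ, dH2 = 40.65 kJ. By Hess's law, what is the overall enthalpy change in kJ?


Hess's law: enthalpy is a state function, so add the step enthalpies.
dH_total = dH1 + dH2 = -372.85 + (40.65)
dH_total = -332.2 kJ:

-332.20 kJ


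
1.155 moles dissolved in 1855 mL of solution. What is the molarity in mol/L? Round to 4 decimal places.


Convert volume to liters: V_L = V_mL / 1000.
V_L = 1855 / 1000 = 1.855 L
M = n / V_L = 1.155 / 1.855
M = 0.62264151 mol/L, rounded to 4 dp:

0.6226 mol/L


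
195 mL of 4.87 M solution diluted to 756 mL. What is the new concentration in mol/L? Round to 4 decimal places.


Dilution: M1*V1 = M2*V2, solve for M2.
M2 = M1*V1 / V2
M2 = 4.87 * 195 / 756
M2 = 949.65 / 756
M2 = 1.25615079 mol/L, rounded to 4 dp:

1.2562 mol/L


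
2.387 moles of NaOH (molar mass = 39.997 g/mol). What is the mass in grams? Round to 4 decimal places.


mass = n * M
mass = 2.387 * 39.997
mass = 95.472839 g, rounded to 4 dp:

95.4728 g


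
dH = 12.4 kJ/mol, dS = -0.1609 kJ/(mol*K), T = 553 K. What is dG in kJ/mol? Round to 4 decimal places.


Gibbs: dG = dH - T*dS (consistent units, dS already in kJ/(mol*K)).
T*dS = 553 * -0.1609 = -88.9777
dG = 12.4 - (-88.9777)
dG = 101.3777 kJ/mol, rounded to 4 dp:

101.3777 kJ/mol


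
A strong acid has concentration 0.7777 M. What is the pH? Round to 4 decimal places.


A strong acid dissociates completely, so [H+] equals the given concentration.
pH = -log10([H+]) = -log10(0.7777)
pH = 0.1091879, rounded to 4 dp:

0.1092


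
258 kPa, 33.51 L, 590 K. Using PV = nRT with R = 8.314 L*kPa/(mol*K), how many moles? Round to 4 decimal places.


PV = nRT, solve for n = PV / (RT).
PV = 258 * 33.51 = 8645.58
RT = 8.314 * 590 = 4905.26
n = 8645.58 / 4905.26
n = 1.76251208 mol, rounded to 4 dp:

1.7625 mol


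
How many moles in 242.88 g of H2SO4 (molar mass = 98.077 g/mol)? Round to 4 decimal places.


n = mass / M
n = 242.88 / 98.077
n = 2.47642159 mol, rounded to 4 dp:

2.4764 mol


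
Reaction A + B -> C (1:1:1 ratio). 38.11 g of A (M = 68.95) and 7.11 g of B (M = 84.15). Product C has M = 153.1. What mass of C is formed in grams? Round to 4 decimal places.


Find moles of each reactant; the smaller value is the limiting reagent in a 1:1:1 reaction, so moles_C equals moles of the limiter.
n_A = mass_A / M_A = 38.11 / 68.95 = 0.552719 mol
n_B = mass_B / M_B = 7.11 / 84.15 = 0.084492 mol
Limiting reagent: B (smaller), n_limiting = 0.084492 mol
mass_C = n_limiting * M_C = 0.084492 * 153.1
mass_C = 12.9357252 g, rounded to 4 dp:

12.9357 g


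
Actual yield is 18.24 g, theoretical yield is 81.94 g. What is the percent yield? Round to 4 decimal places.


% yield = 100 * actual / theoretical
% yield = 100 * 18.24 / 81.94
% yield = 22.26019038 %, rounded to 4 dp:

22.2602 %


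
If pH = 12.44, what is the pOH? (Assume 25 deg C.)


At 25 deg C, pH + pOH = 14.
pOH = 14 - pH = 14 - 12.44
pOH = 1.56:

1.56


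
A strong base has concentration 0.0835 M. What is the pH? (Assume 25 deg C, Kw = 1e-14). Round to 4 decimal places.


A strong base dissociates completely, so [OH-] equals the given concentration.
pOH = -log10([OH-]) = -log10(0.0835) = 1.078314
pH = 14 - pOH = 14 - 1.078314
pH = 12.921686, rounded to 4 dp:

12.9217


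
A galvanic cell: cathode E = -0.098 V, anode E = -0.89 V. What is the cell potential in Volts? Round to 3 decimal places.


Standard cell potential: E_cell = E_cathode - E_anode.
E_cell = -0.098 - (-0.89)
E_cell = 0.792 V, rounded to 3 dp:

0.792 V


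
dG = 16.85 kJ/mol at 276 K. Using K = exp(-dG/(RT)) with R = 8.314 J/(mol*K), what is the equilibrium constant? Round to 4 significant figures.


dG is in kJ/mol; multiply by 1000 to match R in J/(mol*K).
RT = 8.314 * 276 = 2294.664 J/mol
exponent = -dG*1000 / (RT) = -(16.85*1000) / 2294.664 = -7.343123
K = exp(-7.343123)
K = 0.0006470267, rounded to 4 significant figures:

0.0006470


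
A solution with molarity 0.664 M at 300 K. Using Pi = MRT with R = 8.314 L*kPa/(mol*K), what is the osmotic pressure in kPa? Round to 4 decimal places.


Osmotic pressure (van't Hoff): Pi = M*R*T.
RT = 8.314 * 300 = 2494.2
Pi = 0.664 * 2494.2
Pi = 1656.1488 kPa, rounded to 4 dp:

1656.1488 kPa


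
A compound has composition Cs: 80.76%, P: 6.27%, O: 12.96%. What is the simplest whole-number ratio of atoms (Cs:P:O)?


Assume 100 g of compound, divide each mass% by atomic mass to get moles, then normalize by the smallest to get a raw atom ratio.
Moles per 100 g: Cs: 80.76/132.905 = 0.6077, P: 6.27/30.974 = 0.2024, O: 12.96/15.999 = 0.8101
Raw ratio (divide by min = 0.2024): Cs: 3.002, P: 1.0, O: 4.002
Multiply by 1 to clear fractions: Cs: 3.002 ~= 3, P: 1.0 ~= 1, O: 4.002 ~= 4
Reduce by GCD to get the simplest whole-number ratio:

3:1:4


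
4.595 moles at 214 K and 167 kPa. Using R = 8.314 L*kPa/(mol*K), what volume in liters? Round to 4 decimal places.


PV = nRT, solve for V = nRT / P.
nRT = 4.595 * 8.314 * 214 = 8175.4056
V = 8175.4056 / 167
V = 48.95452455 L, rounded to 4 dp:

48.9545 L


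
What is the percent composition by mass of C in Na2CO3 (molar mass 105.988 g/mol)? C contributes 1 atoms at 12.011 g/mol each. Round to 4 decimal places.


pct = 100 * (n_elem * M_elem) / M_total
mass_contribution = 1 * 12.011 = 12.011 g/mol
pct = 100 * 12.011 / 105.988
pct = 11.33241499 %, rounded to 4 dp:

11.3324 %


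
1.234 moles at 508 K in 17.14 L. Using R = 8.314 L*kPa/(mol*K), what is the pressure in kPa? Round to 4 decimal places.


PV = nRT, solve for P = nRT / V.
nRT = 1.234 * 8.314 * 508 = 5211.8138
P = 5211.8138 / 17.14
P = 304.07315053 kPa, rounded to 4 dp:

304.0732 kPa


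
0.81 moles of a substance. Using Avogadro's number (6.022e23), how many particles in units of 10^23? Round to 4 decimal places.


N = n * NA, then divide by 1e23 for the requested units.
N / 1e23 = n * 6.022
N / 1e23 = 0.81 * 6.022
N / 1e23 = 4.87782, rounded to 4 dp:

4.8778


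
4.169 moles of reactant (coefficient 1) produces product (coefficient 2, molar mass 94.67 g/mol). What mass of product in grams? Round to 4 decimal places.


Use the coefficient ratio to convert reactant moles to product moles, then multiply by the product's molar mass.
moles_P = moles_R * (coeff_P / coeff_R) = 4.169 * (2/1) = 8.338
mass_P = moles_P * M_P = 8.338 * 94.67
mass_P = 789.35846 g, rounded to 4 dp:

789.3585 g


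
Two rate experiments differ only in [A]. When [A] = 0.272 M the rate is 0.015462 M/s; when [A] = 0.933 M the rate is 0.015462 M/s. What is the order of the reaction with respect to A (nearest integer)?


Rate is proportional to [A]^n, so rate2/rate1 = ([A]2/[A]1)^n. Take logs to solve for n.
rate2/rate1 = 0.015462 / 0.015462 = 1.0
[A]2/[A]1 = 0.933 / 0.272 = 3.4301
n = ln(1.0) / ln(3.4301) = 0.0
Nearest integer order:

0


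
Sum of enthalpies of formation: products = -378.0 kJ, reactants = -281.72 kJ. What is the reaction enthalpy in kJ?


dH_rxn = sum(dH_f products) - sum(dH_f reactants)
dH_rxn = -378.0 - (-281.72)
dH_rxn = -96.28 kJ:

-96.28 kJ


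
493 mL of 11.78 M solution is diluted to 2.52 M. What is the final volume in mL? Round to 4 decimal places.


Dilution: M1*V1 = M2*V2, solve for V2.
V2 = M1*V1 / M2
V2 = 11.78 * 493 / 2.52
V2 = 5807.54 / 2.52
V2 = 2304.57936508 mL, rounded to 4 dp:

2304.5794 mL


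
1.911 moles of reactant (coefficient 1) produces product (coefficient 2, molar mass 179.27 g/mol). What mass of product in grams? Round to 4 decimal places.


Use the coefficient ratio to convert reactant moles to product moles, then multiply by the product's molar mass.
moles_P = moles_R * (coeff_P / coeff_R) = 1.911 * (2/1) = 3.822
mass_P = moles_P * M_P = 3.822 * 179.27
mass_P = 685.16994 g, rounded to 4 dp:

685.1699 g


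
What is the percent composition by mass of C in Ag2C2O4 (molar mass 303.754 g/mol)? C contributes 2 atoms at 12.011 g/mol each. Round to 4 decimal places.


pct = 100 * (n_elem * M_elem) / M_total
mass_contribution = 2 * 12.011 = 24.022 g/mol
pct = 100 * 24.022 / 303.754
pct = 7.90837322 %, rounded to 4 dp:

7.9084 %


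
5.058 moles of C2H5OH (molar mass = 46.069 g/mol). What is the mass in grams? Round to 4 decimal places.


mass = n * M
mass = 5.058 * 46.069
mass = 233.017002 g, rounded to 4 dp:

233.0170 g


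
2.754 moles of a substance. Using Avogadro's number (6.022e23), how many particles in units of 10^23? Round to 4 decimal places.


N = n * NA, then divide by 1e23 for the requested units.
N / 1e23 = n * 6.022
N / 1e23 = 2.754 * 6.022
N / 1e23 = 16.584588, rounded to 4 dp:

16.5846


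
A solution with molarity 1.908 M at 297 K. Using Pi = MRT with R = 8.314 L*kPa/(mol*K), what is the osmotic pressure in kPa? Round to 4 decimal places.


Osmotic pressure (van't Hoff): Pi = M*R*T.
RT = 8.314 * 297 = 2469.258
Pi = 1.908 * 2469.258
Pi = 4711.344264 kPa, rounded to 4 dp:

4711.3443 kPa


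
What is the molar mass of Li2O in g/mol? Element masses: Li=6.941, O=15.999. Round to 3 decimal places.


M = sum(count * atomic_mass) over atoms.
M = 2*6.941 + 1*15.999
M = 13.882 + 15.999
M = 29.881 g/mol, rounded to 3 dp:

29.881 g/mol


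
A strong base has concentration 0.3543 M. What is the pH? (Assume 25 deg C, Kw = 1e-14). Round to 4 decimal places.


A strong base dissociates completely, so [OH-] equals the given concentration.
pOH = -log10([OH-]) = -log10(0.3543) = 0.450629
pH = 14 - pOH = 14 - 0.450629
pH = 13.549371, rounded to 4 dp:

13.5494


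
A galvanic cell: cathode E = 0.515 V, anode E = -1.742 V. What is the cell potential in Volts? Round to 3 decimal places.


Standard cell potential: E_cell = E_cathode - E_anode.
E_cell = 0.515 - (-1.742)
E_cell = 2.257 V, rounded to 3 dp:

2.257 V


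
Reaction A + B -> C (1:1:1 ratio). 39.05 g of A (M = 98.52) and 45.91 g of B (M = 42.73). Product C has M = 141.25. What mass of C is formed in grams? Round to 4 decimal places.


Find moles of each reactant; the smaller value is the limiting reagent in a 1:1:1 reaction, so moles_C equals moles of the limiter.
n_A = mass_A / M_A = 39.05 / 98.52 = 0.396366 mol
n_B = mass_B / M_B = 45.91 / 42.73 = 1.074421 mol
Limiting reagent: A (smaller), n_limiting = 0.396366 mol
mass_C = n_limiting * M_C = 0.396366 * 141.25
mass_C = 55.9866975 g, rounded to 4 dp:

55.9867 g


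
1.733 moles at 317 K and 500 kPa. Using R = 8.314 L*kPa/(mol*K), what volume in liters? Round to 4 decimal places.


PV = nRT, solve for V = nRT / P.
nRT = 1.733 * 8.314 * 317 = 4567.3874
V = 4567.3874 / 500
V = 9.1347748 L, rounded to 4 dp:

9.1348 L


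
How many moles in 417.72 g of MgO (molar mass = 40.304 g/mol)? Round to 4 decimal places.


n = mass / M
n = 417.72 / 40.304
n = 10.36423184 mol, rounded to 4 dp:

10.3642 mol


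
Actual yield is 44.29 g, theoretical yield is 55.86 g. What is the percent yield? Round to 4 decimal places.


% yield = 100 * actual / theoretical
% yield = 100 * 44.29 / 55.86
% yield = 79.28750448 %, rounded to 4 dp:

79.2875 %


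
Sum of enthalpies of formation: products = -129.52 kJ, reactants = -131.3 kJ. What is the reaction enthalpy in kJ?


dH_rxn = sum(dH_f products) - sum(dH_f reactants)
dH_rxn = -129.52 - (-131.3)
dH_rxn = 1.78 kJ:

1.78 kJ


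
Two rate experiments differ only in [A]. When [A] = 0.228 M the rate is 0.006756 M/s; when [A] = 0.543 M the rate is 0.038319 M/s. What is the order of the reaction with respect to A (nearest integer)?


Rate is proportional to [A]^n, so rate2/rate1 = ([A]2/[A]1)^n. Take logs to solve for n.
rate2/rate1 = 0.038319 / 0.006756 = 5.6718
[A]2/[A]1 = 0.543 / 0.228 = 2.3816
n = ln(5.6718) / ln(2.3816) = 2.0
Nearest integer order:

2


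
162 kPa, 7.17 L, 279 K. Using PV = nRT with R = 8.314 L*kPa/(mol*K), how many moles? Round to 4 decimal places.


PV = nRT, solve for n = PV / (RT).
PV = 162 * 7.17 = 1161.54
RT = 8.314 * 279 = 2319.606
n = 1161.54 / 2319.606
n = 0.50074883 mol, rounded to 4 dp:

0.5007 mol


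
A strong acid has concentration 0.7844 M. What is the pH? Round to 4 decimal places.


A strong acid dissociates completely, so [H+] equals the given concentration.
pH = -log10([H+]) = -log10(0.7844)
pH = 0.10546242, rounded to 4 dp:

0.1055


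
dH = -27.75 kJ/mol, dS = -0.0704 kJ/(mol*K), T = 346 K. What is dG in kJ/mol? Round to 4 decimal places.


Gibbs: dG = dH - T*dS (consistent units, dS already in kJ/(mol*K)).
T*dS = 346 * -0.0704 = -24.3584
dG = -27.75 - (-24.3584)
dG = -3.3916 kJ/mol, rounded to 4 dp:

-3.3916 kJ/mol


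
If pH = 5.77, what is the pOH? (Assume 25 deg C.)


At 25 deg C, pH + pOH = 14.
pOH = 14 - pH = 14 - 5.77
pOH = 8.23:

8.23


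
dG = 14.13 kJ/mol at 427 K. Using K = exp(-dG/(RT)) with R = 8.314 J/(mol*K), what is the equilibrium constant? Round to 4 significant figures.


dG is in kJ/mol; multiply by 1000 to match R in J/(mol*K).
RT = 8.314 * 427 = 3550.078 J/mol
exponent = -dG*1000 / (RT) = -(14.13*1000) / 3550.078 = -3.98019424
K = exp(-3.98019424)
K = 0.01868201, rounded to 4 significant figures:

0.01868


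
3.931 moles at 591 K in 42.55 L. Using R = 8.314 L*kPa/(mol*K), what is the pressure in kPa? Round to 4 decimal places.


PV = nRT, solve for P = nRT / V.
nRT = 3.931 * 8.314 * 591 = 19315.2594
P = 19315.2594 / 42.55
P = 453.9426416 kPa, rounded to 4 dp:

453.9426 kPa


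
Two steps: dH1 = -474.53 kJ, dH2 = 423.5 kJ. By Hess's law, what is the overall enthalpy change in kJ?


Hess's law: enthalpy is a state function, so add the step enthalpies.
dH_total = dH1 + dH2 = -474.53 + (423.5)
dH_total = -51.03 kJ:

-51.03 kJ


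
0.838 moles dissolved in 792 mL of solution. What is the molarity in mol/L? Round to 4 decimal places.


Convert volume to liters: V_L = V_mL / 1000.
V_L = 792 / 1000 = 0.792 L
M = n / V_L = 0.838 / 0.792
M = 1.05808081 mol/L, rounded to 4 dp:

1.0581 mol/L


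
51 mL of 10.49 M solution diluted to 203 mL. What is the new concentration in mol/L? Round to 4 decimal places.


Dilution: M1*V1 = M2*V2, solve for M2.
M2 = M1*V1 / V2
M2 = 10.49 * 51 / 203
M2 = 534.99 / 203
M2 = 2.63541872 mol/L, rounded to 4 dp:

2.6354 mol/L


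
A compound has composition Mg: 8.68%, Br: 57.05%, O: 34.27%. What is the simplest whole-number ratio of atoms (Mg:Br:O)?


Assume 100 g of compound, divide each mass% by atomic mass to get moles, then normalize by the smallest to get a raw atom ratio.
Moles per 100 g: Mg: 8.68/24.305 = 0.3571, Br: 57.05/79.904 = 0.714, O: 34.27/15.999 = 2.142
Raw ratio (divide by min = 0.3571): Mg: 1.0, Br: 1.999, O: 5.998
Multiply by 1 to clear fractions: Mg: 1.0 ~= 1, Br: 1.999 ~= 2, O: 5.998 ~= 6
Reduce by GCD to get the simplest whole-number ratio:

1:2:6


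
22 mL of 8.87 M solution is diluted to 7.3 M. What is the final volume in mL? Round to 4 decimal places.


Dilution: M1*V1 = M2*V2, solve for V2.
V2 = M1*V1 / M2
V2 = 8.87 * 22 / 7.3
V2 = 195.14 / 7.3
V2 = 26.73150685 mL, rounded to 4 dp:

26.7315 mL


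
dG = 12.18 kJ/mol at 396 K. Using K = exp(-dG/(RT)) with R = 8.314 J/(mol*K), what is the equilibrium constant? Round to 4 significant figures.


dG is in kJ/mol; multiply by 1000 to match R in J/(mol*K).
RT = 8.314 * 396 = 3292.344 J/mol
exponent = -dG*1000 / (RT) = -(12.18*1000) / 3292.344 = -3.69949191
K = exp(-3.69949191)
K = 0.024736091, rounded to 4 significant figures:

0.02474


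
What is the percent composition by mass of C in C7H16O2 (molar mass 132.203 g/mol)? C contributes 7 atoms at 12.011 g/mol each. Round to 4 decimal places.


pct = 100 * (n_elem * M_elem) / M_total
mass_contribution = 7 * 12.011 = 84.077 g/mol
pct = 100 * 84.077 / 132.203
pct = 63.59689266 %, rounded to 4 dp:

63.5969 %


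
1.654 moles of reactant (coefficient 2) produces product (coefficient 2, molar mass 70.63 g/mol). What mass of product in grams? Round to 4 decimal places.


Use the coefficient ratio to convert reactant moles to product moles, then multiply by the product's molar mass.
moles_P = moles_R * (coeff_P / coeff_R) = 1.654 * (2/2) = 1.654
mass_P = moles_P * M_P = 1.654 * 70.63
mass_P = 116.82202 g, rounded to 4 dp:

116.8220 g


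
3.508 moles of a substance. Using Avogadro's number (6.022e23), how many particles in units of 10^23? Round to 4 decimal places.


N = n * NA, then divide by 1e23 for the requested units.
N / 1e23 = n * 6.022
N / 1e23 = 3.508 * 6.022
N / 1e23 = 21.125176, rounded to 4 dp:

21.1252


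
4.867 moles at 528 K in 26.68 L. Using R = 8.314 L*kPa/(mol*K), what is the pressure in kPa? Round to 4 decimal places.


PV = nRT, solve for P = nRT / V.
nRT = 4.867 * 8.314 * 528 = 21365.1177
P = 21365.1177 / 26.68
P = 800.79151799 kPa, rounded to 4 dp:

800.7915 kPa


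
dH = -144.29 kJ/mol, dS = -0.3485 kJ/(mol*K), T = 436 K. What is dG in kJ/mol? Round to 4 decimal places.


Gibbs: dG = dH - T*dS (consistent units, dS already in kJ/(mol*K)).
T*dS = 436 * -0.3485 = -151.946
dG = -144.29 - (-151.946)
dG = 7.656 kJ/mol, rounded to 4 dp:

7.6560 kJ/mol


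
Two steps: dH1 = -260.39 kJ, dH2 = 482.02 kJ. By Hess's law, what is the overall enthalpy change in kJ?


Hess's law: enthalpy is a state function, so add the step enthalpies.
dH_total = dH1 + dH2 = -260.39 + (482.02)
dH_total = 221.63 kJ:

221.63 kJ
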